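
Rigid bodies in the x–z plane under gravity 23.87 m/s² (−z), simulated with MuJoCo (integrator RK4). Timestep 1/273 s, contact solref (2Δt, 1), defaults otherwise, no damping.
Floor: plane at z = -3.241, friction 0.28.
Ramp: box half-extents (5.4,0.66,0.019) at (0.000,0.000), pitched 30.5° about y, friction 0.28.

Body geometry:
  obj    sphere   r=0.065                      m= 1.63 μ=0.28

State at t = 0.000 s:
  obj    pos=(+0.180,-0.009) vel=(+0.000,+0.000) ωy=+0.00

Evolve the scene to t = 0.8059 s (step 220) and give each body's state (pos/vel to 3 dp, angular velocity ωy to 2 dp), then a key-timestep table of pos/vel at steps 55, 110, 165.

State at t = 0.8059 s:
  obj    pos=(+2.602,-1.435) vel=(+6.009,-3.539) ωy=+107.26

Key-timestep trajectory:
   step    t(s)  obj.x    obj.z    obj.vx   obj.vz 
     55  0.2015   +0.332  -0.098  +1.503  -0.885
    110  0.4029   +0.786  -0.365  +3.005  -1.770
    165  0.6044   +1.542  -0.811  +4.507  -2.655


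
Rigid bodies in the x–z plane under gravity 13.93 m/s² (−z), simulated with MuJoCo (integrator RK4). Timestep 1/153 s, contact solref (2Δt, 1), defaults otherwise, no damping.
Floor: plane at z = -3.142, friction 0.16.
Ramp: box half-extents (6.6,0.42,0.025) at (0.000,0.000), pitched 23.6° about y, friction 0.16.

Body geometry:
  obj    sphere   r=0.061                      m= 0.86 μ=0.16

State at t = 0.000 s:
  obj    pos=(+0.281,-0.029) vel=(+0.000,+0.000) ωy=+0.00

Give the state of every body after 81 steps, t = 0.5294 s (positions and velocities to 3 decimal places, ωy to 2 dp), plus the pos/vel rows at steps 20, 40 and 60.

State at t = 0.5294 s:
  obj    pos=(+0.793,-0.253) vel=(+1.933,-0.845) ωy=+34.55

Key-timestep trajectory:
   step    t(s)  obj.x    obj.z    obj.vx   obj.vz 
     20  0.1307   +0.312  -0.043  +0.478  -0.209
     40  0.2614   +0.406  -0.083  +0.955  -0.417
     60  0.3922   +0.562  -0.152  +1.432  -0.626


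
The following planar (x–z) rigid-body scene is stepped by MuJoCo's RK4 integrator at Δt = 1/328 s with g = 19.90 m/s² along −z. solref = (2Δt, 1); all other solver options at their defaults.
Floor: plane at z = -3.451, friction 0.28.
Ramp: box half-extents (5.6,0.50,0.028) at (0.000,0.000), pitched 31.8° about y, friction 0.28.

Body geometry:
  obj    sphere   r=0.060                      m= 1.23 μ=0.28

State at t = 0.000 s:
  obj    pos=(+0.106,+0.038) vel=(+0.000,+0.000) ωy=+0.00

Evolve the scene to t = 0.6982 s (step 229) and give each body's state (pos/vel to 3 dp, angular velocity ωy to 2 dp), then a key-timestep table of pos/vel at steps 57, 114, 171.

State at t = 0.6982 s:
  obj    pos=(+1.658,-0.924) vel=(+4.445,-2.756) ωy=+87.14

Key-timestep trajectory:
   step    t(s)  obj.x    obj.z    obj.vx   obj.vz 
     57  0.1738   +0.202  -0.022  +1.107  -0.686
    114  0.3476   +0.491  -0.201  +2.213  -1.372
    171  0.5213   +0.971  -0.499  +3.319  -2.058


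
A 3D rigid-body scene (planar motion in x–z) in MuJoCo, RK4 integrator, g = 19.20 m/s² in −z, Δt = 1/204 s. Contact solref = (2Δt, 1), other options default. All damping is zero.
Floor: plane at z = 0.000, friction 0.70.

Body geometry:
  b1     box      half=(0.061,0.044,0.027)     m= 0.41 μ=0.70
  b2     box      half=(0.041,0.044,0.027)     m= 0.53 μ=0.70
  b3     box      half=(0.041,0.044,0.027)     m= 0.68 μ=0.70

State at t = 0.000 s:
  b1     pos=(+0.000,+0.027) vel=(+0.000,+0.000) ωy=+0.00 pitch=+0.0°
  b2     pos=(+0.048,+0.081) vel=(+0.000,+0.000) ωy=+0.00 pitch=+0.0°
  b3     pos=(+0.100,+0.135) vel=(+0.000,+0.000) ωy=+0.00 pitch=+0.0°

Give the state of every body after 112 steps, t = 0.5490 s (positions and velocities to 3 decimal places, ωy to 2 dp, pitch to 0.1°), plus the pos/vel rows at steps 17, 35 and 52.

State at t = 0.5490 s:
  b1     pos=(+0.000,+0.027) vel=(+0.000,+0.000) ωy=+0.00 pitch=+0.0°
  b2     pos=(+0.096,+0.041) vel=(+0.000,+0.000) ωy=+0.00 pitch=+90.0°
  b3     pos=(+0.159,+0.041) vel=(+0.000,+0.000) ωy=+0.00 pitch=+90.0°

Key-timestep trajectory:
   step    t(s)  b1.x    b1.z    b1.vx   b1.vz   b2.x    b2.z    b2.vx   b2.vz   b3.x    b3.z    b3.vx   b3.vz 
     17  0.0833   +0.000  +0.027  -0.002  +0.000   +0.052  +0.083  +0.109  +0.036   +0.116  +0.124  +0.394  -0.308
     35  0.1716   +0.000  +0.027  -0.001  +0.000   +0.068  +0.083  +0.232  -0.098   +0.158  +0.044  +0.492  -1.705
     52  0.2549   +0.000  +0.027  +0.000  +0.000   +0.095  +0.043  +0.352  -1.182   +0.159  +0.041  -0.001  +0.003


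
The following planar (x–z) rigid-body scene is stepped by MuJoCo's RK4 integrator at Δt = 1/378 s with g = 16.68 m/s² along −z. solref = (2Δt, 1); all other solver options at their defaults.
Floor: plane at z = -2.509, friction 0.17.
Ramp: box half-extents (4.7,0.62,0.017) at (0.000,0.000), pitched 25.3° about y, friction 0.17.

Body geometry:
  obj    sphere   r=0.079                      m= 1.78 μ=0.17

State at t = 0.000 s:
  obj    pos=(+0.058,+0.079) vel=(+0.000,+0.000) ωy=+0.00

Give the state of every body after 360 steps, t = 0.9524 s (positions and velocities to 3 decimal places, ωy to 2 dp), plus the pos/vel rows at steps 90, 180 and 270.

State at t = 0.9524 s:
  obj    pos=(+2.146,-0.908) vel=(+4.384,-2.072) ωy=+61.37

Key-timestep trajectory:
   step    t(s)  obj.x    obj.z    obj.vx   obj.vz 
     90  0.2381   +0.188  +0.017  +1.096  -0.518
    180  0.4762   +0.580  -0.168  +2.192  -1.036
    270  0.7143   +1.232  -0.476  +3.288  -1.554


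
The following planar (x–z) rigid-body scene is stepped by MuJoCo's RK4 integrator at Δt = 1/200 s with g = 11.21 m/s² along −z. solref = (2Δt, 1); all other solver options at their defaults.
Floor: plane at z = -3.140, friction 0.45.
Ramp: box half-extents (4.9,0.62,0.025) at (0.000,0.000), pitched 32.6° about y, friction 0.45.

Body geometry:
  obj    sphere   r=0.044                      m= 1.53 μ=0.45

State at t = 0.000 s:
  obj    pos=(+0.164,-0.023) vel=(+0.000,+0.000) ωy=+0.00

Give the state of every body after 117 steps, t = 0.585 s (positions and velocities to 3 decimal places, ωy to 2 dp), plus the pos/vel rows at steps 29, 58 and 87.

State at t = 0.585 s:
  obj    pos=(+0.786,-0.421) vel=(+2.126,-1.360) ωy=+57.34

Key-timestep trajectory:
   step    t(s)  obj.x    obj.z    obj.vx   obj.vz 
     29  0.1450   +0.202  -0.047  +0.527  -0.337
     58  0.2900   +0.317  -0.121  +1.054  -0.674
     87  0.4350   +0.508  -0.243  +1.581  -1.011


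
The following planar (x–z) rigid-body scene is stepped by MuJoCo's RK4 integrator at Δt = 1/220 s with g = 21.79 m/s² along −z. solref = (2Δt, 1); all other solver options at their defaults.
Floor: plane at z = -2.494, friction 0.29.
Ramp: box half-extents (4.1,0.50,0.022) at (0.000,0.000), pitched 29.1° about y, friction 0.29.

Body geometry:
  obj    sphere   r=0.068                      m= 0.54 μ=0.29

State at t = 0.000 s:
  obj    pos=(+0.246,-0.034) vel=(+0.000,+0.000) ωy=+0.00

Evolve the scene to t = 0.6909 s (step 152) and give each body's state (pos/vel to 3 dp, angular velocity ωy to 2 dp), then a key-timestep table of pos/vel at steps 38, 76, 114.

State at t = 0.6909 s:
  obj    pos=(+1.825,-0.913) vel=(+4.570,-2.544) ωy=+76.89

Key-timestep trajectory:
   step    t(s)  obj.x    obj.z    obj.vx   obj.vz 
     38  0.1727   +0.345  -0.089  +1.143  -0.636
     76  0.3455   +0.641  -0.254  +2.285  -1.272
    114  0.5182   +1.134  -0.528  +3.428  -1.908


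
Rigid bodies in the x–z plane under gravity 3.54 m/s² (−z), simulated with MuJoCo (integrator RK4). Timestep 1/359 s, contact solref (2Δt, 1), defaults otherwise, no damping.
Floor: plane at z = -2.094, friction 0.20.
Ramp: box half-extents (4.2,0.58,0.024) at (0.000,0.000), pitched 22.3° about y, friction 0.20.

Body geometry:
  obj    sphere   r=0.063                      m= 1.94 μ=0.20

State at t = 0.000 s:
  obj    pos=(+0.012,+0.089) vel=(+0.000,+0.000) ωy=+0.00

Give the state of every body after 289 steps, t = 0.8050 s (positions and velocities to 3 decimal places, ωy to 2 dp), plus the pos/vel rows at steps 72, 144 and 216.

State at t = 0.8050 s:
  obj    pos=(+0.300,-0.029) vel=(+0.715,-0.293) ωy=+12.26

Key-timestep trajectory:
   step    t(s)  obj.x    obj.z    obj.vx   obj.vz 
     72  0.2006   +0.030  +0.082  +0.178  -0.073
    144  0.4011   +0.083  +0.060  +0.356  -0.146
    216  0.6017   +0.173  +0.023  +0.534  -0.219


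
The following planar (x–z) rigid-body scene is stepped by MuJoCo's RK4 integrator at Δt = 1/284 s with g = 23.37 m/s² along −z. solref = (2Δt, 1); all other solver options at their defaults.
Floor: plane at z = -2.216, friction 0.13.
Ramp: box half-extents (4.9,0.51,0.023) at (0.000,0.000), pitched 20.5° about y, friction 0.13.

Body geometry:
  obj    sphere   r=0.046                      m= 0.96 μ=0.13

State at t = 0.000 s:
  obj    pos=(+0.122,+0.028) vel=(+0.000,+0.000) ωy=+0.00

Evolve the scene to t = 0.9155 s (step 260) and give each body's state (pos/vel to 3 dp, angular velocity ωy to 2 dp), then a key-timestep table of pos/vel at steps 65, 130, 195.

State at t = 0.9155 s:
  obj    pos=(+2.417,-0.830) vel=(+5.013,-1.874) ωy=+116.32

Key-timestep trajectory:
   step    t(s)  obj.x    obj.z    obj.vx   obj.vz 
     65  0.2289   +0.266  -0.026  +1.254  -0.469
    130  0.4577   +0.696  -0.187  +2.507  -0.937
    195  0.6866   +1.413  -0.455  +3.760  -1.406


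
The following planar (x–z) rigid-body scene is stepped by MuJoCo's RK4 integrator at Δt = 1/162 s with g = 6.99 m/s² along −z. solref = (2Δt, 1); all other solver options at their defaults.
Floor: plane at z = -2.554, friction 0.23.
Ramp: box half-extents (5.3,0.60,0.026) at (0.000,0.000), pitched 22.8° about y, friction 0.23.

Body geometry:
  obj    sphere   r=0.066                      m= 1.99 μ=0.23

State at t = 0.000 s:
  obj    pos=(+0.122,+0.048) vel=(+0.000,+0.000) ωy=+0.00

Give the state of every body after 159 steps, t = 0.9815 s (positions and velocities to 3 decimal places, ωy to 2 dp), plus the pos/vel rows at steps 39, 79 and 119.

State at t = 0.9815 s:
  obj    pos=(+0.981,-0.313) vel=(+1.751,-0.736) ωy=+28.77

Key-timestep trajectory:
   step    t(s)  obj.x    obj.z    obj.vx   obj.vz 
     39  0.2407   +0.174  +0.027  +0.429  -0.181
     79  0.4877   +0.334  -0.041  +0.870  -0.366
    119  0.7346   +0.603  -0.154  +1.310  -0.551


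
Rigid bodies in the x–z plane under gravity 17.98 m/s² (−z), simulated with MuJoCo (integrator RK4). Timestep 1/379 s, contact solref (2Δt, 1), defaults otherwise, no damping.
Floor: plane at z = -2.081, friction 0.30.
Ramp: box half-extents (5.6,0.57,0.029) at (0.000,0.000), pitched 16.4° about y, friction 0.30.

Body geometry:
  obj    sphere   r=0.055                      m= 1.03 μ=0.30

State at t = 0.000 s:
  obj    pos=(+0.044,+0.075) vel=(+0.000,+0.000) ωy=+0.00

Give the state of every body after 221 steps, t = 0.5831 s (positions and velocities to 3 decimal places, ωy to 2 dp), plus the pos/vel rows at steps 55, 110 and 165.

State at t = 0.5831 s:
  obj    pos=(+0.635,-0.099) vel=(+2.028,-0.597) ωy=+38.44

Key-timestep trajectory:
   step    t(s)  obj.x    obj.z    obj.vx   obj.vz 
     55  0.1451   +0.081  +0.064  +0.505  -0.149
    110  0.2902   +0.190  +0.031  +1.010  -0.297
    165  0.4354   +0.374  -0.022  +1.514  -0.446


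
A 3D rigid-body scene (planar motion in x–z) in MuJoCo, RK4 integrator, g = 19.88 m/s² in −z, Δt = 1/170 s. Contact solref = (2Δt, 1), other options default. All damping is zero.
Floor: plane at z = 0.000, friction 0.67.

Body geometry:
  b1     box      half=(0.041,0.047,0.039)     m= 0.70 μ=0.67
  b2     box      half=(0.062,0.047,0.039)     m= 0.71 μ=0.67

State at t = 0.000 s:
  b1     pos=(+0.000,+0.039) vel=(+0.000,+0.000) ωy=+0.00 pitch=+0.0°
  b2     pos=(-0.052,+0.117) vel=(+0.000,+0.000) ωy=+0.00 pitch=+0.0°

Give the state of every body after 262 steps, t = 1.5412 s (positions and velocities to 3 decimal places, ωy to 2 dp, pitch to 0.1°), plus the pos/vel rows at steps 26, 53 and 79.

State at t = 1.5412 s:
  b1     pos=(+0.000,+0.039) vel=(+0.000,+0.000) ωy=+0.00 pitch=+0.0°
  b2     pos=(-0.212,+0.039) vel=(+0.000,+0.000) ωy=+0.00 pitch=+180.0°

Key-timestep trajectory:
   step    t(s)  b1.x    b1.z    b1.vx   b1.vz   b2.x    b2.z    b2.vx   b2.vz 
     26  0.1529   +0.000  +0.039  +0.000  +0.000   -0.084  +0.084  -0.362  -0.879
     53  0.3118   +0.000  +0.039  +0.000  +0.000   -0.144  +0.073  -0.170  +0.009
     79  0.4647   +0.000  +0.039  +0.000  +0.000   -0.181  +0.065  -0.469  -0.241


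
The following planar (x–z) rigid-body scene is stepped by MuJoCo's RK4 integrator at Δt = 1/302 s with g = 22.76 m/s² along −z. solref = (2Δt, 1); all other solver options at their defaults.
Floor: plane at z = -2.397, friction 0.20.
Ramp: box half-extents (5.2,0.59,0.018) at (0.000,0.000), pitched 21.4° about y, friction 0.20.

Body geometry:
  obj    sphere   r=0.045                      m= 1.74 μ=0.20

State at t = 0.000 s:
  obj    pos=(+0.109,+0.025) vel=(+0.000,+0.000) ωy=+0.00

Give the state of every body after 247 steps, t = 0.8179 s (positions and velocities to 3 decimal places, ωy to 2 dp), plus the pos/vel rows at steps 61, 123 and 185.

State at t = 0.8179 s:
  obj    pos=(+1.956,-0.699) vel=(+4.517,-1.770) ωy=+107.80

Key-timestep trajectory:
   step    t(s)  obj.x    obj.z    obj.vx   obj.vz 
     61  0.2020   +0.222  -0.019  +1.116  -0.437
    123  0.4073   +0.567  -0.155  +2.250  -0.882
    185  0.6126   +1.145  -0.381  +3.383  -1.326


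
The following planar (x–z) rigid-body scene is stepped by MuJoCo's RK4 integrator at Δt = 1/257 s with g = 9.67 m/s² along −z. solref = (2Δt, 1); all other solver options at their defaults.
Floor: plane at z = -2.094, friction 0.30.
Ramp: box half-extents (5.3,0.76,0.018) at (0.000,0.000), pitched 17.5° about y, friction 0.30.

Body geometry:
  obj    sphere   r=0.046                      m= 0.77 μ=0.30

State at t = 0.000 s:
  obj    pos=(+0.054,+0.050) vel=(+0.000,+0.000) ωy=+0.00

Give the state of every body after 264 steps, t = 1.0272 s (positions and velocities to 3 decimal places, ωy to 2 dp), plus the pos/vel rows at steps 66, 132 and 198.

State at t = 1.0272 s:
  obj    pos=(+1.099,-0.279) vel=(+2.035,-0.642) ωy=+46.38

Key-timestep trajectory:
   step    t(s)  obj.x    obj.z    obj.vx   obj.vz 
     66  0.2568   +0.119  +0.029  +0.509  -0.160
    132  0.5136   +0.315  -0.032  +1.017  -0.321
    198  0.7704   +0.642  -0.135  +1.526  -0.481


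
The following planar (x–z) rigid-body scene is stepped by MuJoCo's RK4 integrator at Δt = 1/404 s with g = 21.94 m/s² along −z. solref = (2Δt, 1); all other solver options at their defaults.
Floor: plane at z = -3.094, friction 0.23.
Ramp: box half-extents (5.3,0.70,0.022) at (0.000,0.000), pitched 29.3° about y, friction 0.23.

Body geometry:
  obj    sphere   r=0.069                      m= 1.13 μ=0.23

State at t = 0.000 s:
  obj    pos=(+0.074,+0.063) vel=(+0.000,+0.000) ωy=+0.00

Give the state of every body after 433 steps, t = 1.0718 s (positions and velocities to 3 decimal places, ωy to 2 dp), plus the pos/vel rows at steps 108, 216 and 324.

State at t = 1.0718 s:
  obj    pos=(+3.916,-2.093) vel=(+7.169,-4.023) ωy=+119.11

Key-timestep trajectory:
   step    t(s)  obj.x    obj.z    obj.vx   obj.vz 
    108  0.2673   +0.313  -0.071  +1.788  -1.003
    216  0.5347   +1.030  -0.474  +3.576  -2.007
    324  0.8020   +2.225  -1.144  +5.364  -3.010


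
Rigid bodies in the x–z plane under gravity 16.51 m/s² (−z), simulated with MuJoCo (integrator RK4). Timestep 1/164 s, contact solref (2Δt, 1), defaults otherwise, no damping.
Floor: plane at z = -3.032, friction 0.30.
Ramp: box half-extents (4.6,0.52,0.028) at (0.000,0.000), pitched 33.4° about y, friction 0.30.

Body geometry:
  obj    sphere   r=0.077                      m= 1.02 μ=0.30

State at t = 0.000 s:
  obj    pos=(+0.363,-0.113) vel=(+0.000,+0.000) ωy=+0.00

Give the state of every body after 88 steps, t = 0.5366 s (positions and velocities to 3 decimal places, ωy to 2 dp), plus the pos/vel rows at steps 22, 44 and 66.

State at t = 0.5366 s:
  obj    pos=(+1.143,-0.628) vel=(+2.908,-1.918) ωy=+45.21

Key-timestep trajectory:
   step    t(s)  obj.x    obj.z    obj.vx   obj.vz 
     22  0.1341   +0.412  -0.146  +0.727  -0.480
     44  0.2683   +0.558  -0.242  +1.454  -0.959
     66  0.4024   +0.802  -0.403  +2.181  -1.438


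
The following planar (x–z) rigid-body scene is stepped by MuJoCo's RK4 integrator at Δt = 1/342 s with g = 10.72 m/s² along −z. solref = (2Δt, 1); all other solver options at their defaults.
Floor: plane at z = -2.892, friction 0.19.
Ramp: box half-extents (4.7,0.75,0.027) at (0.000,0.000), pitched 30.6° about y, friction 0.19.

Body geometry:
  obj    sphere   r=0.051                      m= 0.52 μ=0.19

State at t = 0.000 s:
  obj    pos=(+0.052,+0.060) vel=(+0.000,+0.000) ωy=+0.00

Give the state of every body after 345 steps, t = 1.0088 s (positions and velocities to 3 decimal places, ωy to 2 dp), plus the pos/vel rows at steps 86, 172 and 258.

State at t = 1.0088 s:
  obj    pos=(+1.759,-0.950) vel=(+3.385,-2.002) ωy=+77.08

Key-timestep trajectory:
   step    t(s)  obj.x    obj.z    obj.vx   obj.vz 
     86  0.2515   +0.158  -0.003  +0.844  -0.499
    172  0.5029   +0.476  -0.191  +1.688  -0.998
    258  0.7544   +1.007  -0.505  +2.531  -1.497


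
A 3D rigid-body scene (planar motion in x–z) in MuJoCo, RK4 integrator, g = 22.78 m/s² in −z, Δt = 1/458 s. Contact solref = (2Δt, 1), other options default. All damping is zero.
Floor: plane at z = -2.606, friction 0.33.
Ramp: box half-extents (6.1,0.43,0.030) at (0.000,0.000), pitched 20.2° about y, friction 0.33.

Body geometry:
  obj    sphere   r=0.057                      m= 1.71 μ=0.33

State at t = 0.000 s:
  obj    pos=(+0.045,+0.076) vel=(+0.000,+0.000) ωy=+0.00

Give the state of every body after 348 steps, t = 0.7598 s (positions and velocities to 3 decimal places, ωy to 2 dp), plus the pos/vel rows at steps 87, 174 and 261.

State at t = 0.7598 s:
  obj    pos=(+1.567,-0.484) vel=(+4.007,-1.474) ωy=+74.89

Key-timestep trajectory:
   step    t(s)  obj.x    obj.z    obj.vx   obj.vz 
     87  0.1900   +0.140  +0.041  +1.002  -0.369
    174  0.3799   +0.426  -0.064  +2.003  -0.737
    261  0.5699   +0.901  -0.239  +3.005  -1.106


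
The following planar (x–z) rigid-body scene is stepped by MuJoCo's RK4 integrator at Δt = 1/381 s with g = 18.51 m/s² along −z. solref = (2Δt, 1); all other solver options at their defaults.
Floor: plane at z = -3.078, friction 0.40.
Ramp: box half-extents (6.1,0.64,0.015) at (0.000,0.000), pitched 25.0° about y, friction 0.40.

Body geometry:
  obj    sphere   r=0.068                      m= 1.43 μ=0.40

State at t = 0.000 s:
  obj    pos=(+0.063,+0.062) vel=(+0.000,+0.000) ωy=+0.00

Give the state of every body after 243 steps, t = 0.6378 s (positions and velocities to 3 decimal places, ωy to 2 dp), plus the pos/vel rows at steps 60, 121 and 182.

State at t = 0.6378 s:
  obj    pos=(+1.093,-0.418) vel=(+3.230,-1.506) ωy=+52.40

Key-timestep trajectory:
   step    t(s)  obj.x    obj.z    obj.vx   obj.vz 
     60  0.1575   +0.126  +0.033  +0.798  -0.372
    121  0.3176   +0.319  -0.057  +1.608  -0.750
    182  0.4777   +0.641  -0.207  +2.419  -1.128


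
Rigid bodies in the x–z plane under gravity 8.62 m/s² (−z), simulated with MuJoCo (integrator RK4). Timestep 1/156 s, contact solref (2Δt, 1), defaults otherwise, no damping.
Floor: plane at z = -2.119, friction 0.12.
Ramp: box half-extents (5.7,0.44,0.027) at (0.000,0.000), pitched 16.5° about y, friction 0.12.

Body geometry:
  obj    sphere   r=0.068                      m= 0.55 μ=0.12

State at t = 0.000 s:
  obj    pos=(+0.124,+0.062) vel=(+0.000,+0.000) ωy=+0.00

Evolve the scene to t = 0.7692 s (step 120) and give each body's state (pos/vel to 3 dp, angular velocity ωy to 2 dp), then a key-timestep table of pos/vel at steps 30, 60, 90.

State at t = 0.7692 s:
  obj    pos=(+0.620,-0.085) vel=(+1.290,-0.382) ωy=+19.77

Key-timestep trajectory:
   step    t(s)  obj.x    obj.z    obj.vx   obj.vz 
     30  0.1923   +0.155  +0.053  +0.323  -0.096
     60  0.3846   +0.248  +0.026  +0.645  -0.191
     90  0.5769   +0.403  -0.020  +0.968  -0.287


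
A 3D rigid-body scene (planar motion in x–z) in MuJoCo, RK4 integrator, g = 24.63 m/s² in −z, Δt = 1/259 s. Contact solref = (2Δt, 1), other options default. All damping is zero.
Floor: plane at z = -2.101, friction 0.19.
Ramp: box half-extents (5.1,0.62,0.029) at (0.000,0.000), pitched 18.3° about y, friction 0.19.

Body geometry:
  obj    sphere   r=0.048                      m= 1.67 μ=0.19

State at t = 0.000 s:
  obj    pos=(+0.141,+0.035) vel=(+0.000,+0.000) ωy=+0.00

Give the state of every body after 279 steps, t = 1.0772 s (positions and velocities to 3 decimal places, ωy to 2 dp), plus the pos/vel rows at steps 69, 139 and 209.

State at t = 1.0772 s:
  obj    pos=(+3.184,-0.972) vel=(+5.650,-1.868) ωy=+123.95

Key-timestep trajectory:
   step    t(s)  obj.x    obj.z    obj.vx   obj.vz 
     69  0.2664   +0.327  -0.027  +1.397  -0.462
    139  0.5367   +0.896  -0.215  +2.815  -0.931
    209  0.8069   +1.849  -0.530  +4.232  -1.400


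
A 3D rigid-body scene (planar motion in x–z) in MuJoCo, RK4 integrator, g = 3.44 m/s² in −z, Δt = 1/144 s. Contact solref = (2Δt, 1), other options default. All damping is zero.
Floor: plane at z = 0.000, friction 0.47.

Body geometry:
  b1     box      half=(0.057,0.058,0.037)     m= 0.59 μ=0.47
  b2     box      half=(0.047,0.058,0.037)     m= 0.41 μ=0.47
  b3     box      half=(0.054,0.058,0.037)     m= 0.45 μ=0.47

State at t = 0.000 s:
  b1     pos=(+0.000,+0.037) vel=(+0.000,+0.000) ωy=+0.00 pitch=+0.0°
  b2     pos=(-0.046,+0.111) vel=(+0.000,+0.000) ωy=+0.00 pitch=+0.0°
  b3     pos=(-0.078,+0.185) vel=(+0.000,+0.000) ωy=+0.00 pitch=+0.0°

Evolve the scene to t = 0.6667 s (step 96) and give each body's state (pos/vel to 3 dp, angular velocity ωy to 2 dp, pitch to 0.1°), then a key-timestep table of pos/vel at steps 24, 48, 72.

State at t = 0.6667 s:
  b1     pos=(+0.000,+0.037) vel=(+0.000,+0.000) ωy=+0.00 pitch=+0.0°
  b2     pos=(-0.093,+0.086) vel=(-0.191,-0.368) ωy=-4.73 pitch=-70.5°
  b3     pos=(-0.180,+0.079) vel=(-0.301,-0.761) ωy=-4.32 pitch=-69.0°

Key-timestep trajectory:
   step    t(s)  b1.x    b1.z    b1.vx   b1.vz   b2.x    b2.z    b2.vx   b2.vz   b3.x    b3.z    b3.vx   b3.vz 
     24  0.1667   +0.000  +0.037  +0.000  +0.000   -0.047  +0.111  -0.017  +0.004   -0.082  +0.184  -0.050  -0.011
     48  0.3333   +0.000  +0.037  +0.000  +0.000   -0.052  +0.112  -0.049  +0.006   -0.097  +0.180  -0.136  -0.051
     72  0.5000   +0.000  +0.037  +0.000  +0.000   -0.066  +0.112  -0.120  -0.026   -0.131  +0.159  -0.277  -0.234


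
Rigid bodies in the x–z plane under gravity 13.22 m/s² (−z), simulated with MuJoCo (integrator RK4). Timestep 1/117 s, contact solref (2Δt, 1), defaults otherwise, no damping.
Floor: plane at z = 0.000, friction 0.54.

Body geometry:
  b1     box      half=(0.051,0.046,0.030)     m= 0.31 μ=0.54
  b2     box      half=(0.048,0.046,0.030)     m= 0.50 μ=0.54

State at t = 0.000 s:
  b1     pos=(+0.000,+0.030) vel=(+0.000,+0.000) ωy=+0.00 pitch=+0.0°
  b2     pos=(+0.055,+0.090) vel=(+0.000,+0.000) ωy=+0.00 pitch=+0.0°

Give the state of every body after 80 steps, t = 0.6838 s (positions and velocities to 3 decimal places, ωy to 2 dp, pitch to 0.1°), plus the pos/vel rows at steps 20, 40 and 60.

State at t = 0.6838 s:
  b1     pos=(+0.000,+0.030) vel=(+0.000,+0.000) ωy=+0.00 pitch=+0.0°
  b2     pos=(+0.098,+0.048) vel=(+0.007,+0.008) ωy=+0.14 pitch=+89.7°

Key-timestep trajectory:
   step    t(s)  b1.x    b1.z    b1.vx   b1.vz   b2.x    b2.z    b2.vx   b2.vz 
     20  0.1709   +0.000  +0.030  -0.001  +0.000   +0.072  +0.082  +0.234  -0.231
     40  0.3419   +0.000  +0.030  +0.000  +0.000   +0.115  +0.055  +0.078  +0.023
     60  0.5128   +0.000  +0.030  +0.000  +0.000   +0.097  +0.047  -0.213  -0.012


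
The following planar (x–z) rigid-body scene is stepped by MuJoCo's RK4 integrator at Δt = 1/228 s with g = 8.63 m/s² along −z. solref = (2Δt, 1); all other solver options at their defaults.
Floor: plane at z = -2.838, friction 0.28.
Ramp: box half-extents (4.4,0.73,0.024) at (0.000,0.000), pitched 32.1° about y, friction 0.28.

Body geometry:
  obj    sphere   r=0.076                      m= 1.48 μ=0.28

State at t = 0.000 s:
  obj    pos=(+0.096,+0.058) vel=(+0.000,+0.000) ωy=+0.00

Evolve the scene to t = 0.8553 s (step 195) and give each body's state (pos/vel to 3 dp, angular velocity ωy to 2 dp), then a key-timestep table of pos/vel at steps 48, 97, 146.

State at t = 0.8553 s:
  obj    pos=(+1.111,-0.579) vel=(+2.373,-1.489) ωy=+36.85

Key-timestep trajectory:
   step    t(s)  obj.x    obj.z    obj.vx   obj.vz 
     48  0.2105   +0.158  +0.019  +0.584  -0.367
     97  0.4254   +0.347  -0.100  +1.181  -0.741
    146  0.6404   +0.665  -0.299  +1.777  -1.115


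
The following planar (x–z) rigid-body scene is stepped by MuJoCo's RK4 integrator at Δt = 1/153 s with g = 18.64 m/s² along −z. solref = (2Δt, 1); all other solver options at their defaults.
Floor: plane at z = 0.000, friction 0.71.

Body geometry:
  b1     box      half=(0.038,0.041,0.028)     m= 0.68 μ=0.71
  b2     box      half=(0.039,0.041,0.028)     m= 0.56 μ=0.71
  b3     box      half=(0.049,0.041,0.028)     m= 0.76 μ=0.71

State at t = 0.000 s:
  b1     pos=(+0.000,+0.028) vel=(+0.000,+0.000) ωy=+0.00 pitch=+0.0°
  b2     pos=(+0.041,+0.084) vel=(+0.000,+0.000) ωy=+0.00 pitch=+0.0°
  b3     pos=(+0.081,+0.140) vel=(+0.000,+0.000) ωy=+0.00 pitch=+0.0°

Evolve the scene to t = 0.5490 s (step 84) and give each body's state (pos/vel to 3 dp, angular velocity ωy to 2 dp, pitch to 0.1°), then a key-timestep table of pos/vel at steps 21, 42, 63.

State at t = 0.5490 s:
  b1     pos=(+0.000,+0.028) vel=(+0.000,+0.000) ωy=+0.00 pitch=+0.0°
  b2     pos=(+0.074,+0.039) vel=(+0.000,+0.000) ωy=+0.00 pitch=+90.0°
  b3     pos=(+0.252,+0.028) vel=(+0.000,+0.001) ωy=-0.01 pitch=+180.0°

Key-timestep trajectory:
   step    t(s)  b1.x    b1.z    b1.vx   b1.vz   b2.x    b2.z    b2.vx   b2.vz   b3.x    b3.z    b3.vx   b3.vz 
     21  0.1373   +0.000  +0.028  -0.001  +0.000   +0.062  +0.070  +0.316  -0.441   +0.134  +0.075  +0.601  -1.382
     42  0.2745   +0.000  +0.028  +0.000  +0.000   +0.074  +0.039  -0.002  +0.003   +0.196  +0.056  +0.226  -0.003
     63  0.4118   +0.000  +0.028  +0.000  +0.000   +0.074  +0.039  +0.000  +0.000   +0.239  +0.042  +0.519  -0.453


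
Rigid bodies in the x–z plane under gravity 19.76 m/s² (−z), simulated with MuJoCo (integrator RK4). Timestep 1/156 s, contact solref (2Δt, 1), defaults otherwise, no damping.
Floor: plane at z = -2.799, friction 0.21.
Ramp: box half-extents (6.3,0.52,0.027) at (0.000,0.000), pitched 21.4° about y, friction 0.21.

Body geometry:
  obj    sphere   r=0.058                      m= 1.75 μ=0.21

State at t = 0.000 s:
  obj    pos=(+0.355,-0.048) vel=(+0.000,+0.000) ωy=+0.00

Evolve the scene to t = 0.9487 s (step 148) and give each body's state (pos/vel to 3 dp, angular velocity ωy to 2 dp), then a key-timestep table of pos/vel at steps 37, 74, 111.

State at t = 0.9487 s:
  obj    pos=(+2.513,-0.894) vel=(+4.549,-1.783) ωy=+84.22

Key-timestep trajectory:
   step    t(s)  obj.x    obj.z    obj.vx   obj.vz 
     37  0.2372   +0.490  -0.101  +1.138  -0.446
     74  0.4744   +0.895  -0.259  +2.275  -0.891
    111  0.7115   +1.569  -0.524  +3.412  -1.337


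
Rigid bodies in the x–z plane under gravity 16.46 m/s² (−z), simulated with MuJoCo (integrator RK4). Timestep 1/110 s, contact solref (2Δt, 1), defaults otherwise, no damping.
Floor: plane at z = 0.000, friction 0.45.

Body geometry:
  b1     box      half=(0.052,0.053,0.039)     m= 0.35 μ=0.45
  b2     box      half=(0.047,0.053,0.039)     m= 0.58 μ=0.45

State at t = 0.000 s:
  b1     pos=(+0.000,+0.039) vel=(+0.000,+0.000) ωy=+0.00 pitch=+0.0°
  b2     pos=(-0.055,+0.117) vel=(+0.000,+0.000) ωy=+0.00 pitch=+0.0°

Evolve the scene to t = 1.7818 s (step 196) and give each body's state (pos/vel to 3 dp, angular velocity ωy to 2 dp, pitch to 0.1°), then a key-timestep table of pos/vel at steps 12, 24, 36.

State at t = 1.7818 s:
  b1     pos=(+0.000,+0.039) vel=(+0.000,+0.000) ωy=+0.00 pitch=+0.0°
  b2     pos=(-0.105,+0.047) vel=(+0.000,+0.000) ωy=+0.00 pitch=-90.0°

Key-timestep trajectory:
   step    t(s)  b1.x    b1.z    b1.vx   b1.vz   b2.x    b2.z    b2.vx   b2.vz 
     12  0.1091   +0.000  +0.039  +0.001  +0.001   -0.060  +0.116  -0.112  -0.019
     24  0.2182   +0.000  +0.039  +0.002  +0.000   -0.087  +0.097  -0.377  -0.551
     36  0.3273   +0.000  +0.039  +0.000  +0.000   -0.106  +0.043  +0.053  +0.141


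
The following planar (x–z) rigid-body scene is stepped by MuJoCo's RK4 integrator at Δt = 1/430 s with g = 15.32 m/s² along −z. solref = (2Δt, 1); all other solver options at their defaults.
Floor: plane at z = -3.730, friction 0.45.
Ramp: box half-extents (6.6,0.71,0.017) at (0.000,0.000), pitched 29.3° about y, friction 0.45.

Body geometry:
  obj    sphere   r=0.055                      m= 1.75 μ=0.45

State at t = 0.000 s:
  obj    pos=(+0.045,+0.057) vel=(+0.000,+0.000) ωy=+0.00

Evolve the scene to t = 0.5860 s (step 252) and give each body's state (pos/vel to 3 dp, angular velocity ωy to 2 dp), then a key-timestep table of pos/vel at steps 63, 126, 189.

State at t = 0.5860 s:
  obj    pos=(+0.847,-0.393) vel=(+2.737,-1.536) ωy=+57.05

Key-timestep trajectory:
   step    t(s)  obj.x    obj.z    obj.vx   obj.vz 
     63  0.1465   +0.095  +0.029  +0.684  -0.384
    126  0.2930   +0.246  -0.055  +1.369  -0.768
    189  0.4395   +0.496  -0.196  +2.053  -1.152


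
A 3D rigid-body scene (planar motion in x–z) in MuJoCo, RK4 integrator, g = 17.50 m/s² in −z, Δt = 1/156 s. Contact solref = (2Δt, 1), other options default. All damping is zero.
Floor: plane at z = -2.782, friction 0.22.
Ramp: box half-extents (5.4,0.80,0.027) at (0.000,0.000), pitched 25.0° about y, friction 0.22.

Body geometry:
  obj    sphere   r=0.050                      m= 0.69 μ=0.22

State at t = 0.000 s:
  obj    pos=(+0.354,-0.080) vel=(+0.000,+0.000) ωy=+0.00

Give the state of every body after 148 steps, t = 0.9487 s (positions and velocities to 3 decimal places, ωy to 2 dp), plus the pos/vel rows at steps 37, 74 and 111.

State at t = 0.9487 s:
  obj    pos=(+2.509,-1.085) vel=(+4.543,-2.118) ωy=+100.21

Key-timestep trajectory:
   step    t(s)  obj.x    obj.z    obj.vx   obj.vz 
     37  0.2372   +0.489  -0.143  +1.136  -0.530
     74  0.4744   +0.893  -0.331  +2.271  -1.059
    111  0.7115   +1.566  -0.645  +3.407  -1.589


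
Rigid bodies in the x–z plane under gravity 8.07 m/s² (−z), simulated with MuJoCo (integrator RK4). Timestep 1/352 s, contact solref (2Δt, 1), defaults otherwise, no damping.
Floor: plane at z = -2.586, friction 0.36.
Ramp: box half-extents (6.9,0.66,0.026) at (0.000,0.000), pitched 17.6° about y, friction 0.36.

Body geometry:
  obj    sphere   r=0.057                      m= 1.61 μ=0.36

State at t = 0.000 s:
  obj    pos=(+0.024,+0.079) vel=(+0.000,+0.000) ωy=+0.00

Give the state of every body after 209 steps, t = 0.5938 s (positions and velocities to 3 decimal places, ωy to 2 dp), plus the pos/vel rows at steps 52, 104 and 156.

State at t = 0.5938 s:
  obj    pos=(+0.317,-0.013) vel=(+0.986,-0.313) ωy=+18.15

Key-timestep trajectory:
   step    t(s)  obj.x    obj.z    obj.vx   obj.vz 
     52  0.1477   +0.042  +0.074  +0.245  -0.078
    104  0.2955   +0.097  +0.056  +0.491  -0.156
    156  0.4432   +0.187  +0.028  +0.736  -0.234


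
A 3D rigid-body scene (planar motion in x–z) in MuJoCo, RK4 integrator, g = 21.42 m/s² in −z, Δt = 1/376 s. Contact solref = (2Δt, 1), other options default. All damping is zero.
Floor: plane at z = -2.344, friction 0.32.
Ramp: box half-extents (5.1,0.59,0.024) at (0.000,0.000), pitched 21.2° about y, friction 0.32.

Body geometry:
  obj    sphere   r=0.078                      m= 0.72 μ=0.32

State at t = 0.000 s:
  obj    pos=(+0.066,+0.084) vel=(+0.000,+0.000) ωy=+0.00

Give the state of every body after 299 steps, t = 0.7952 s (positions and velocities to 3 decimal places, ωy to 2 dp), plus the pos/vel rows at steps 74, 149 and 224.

State at t = 0.7952 s:
  obj    pos=(+1.697,-0.549) vel=(+4.102,-1.591) ωy=+56.40

Key-timestep trajectory:
   step    t(s)  obj.x    obj.z    obj.vx   obj.vz 
     74  0.1968   +0.166  +0.045  +1.015  -0.394
    149  0.3963   +0.471  -0.073  +2.044  -0.793
    224  0.5957   +0.981  -0.271  +3.073  -1.192


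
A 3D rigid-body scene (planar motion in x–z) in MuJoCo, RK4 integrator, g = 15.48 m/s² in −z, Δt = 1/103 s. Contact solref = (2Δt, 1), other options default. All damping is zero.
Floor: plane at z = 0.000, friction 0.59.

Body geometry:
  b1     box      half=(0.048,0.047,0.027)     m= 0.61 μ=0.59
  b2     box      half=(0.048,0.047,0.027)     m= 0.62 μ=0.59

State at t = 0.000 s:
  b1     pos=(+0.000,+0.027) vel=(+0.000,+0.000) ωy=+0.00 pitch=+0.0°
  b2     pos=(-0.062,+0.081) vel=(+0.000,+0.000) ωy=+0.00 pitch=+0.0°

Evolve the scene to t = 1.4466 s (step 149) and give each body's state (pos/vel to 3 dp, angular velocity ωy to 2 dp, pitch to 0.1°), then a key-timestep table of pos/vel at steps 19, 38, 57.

State at t = 1.4466 s:
  b1     pos=(+0.000,+0.027) vel=(+0.000,+0.000) ωy=+0.00 pitch=+0.0°
  b2     pos=(-0.109,+0.048) vel=(+0.000,+0.000) ωy=+0.00 pitch=-90.0°

Key-timestep trajectory:
   step    t(s)  b1.x    b1.z    b1.vx   b1.vz   b2.x    b2.z    b2.vx   b2.vz 
     19  0.1845   +0.000  +0.027  +0.000  +0.000   -0.105  +0.049  -0.452  -0.132
     38  0.3689   +0.000  +0.027  +0.000  +0.000   -0.122  +0.053  +0.133  -0.032
     57  0.5534   +0.000  +0.027  +0.000  +0.000   -0.111  +0.048  -0.122  +0.011


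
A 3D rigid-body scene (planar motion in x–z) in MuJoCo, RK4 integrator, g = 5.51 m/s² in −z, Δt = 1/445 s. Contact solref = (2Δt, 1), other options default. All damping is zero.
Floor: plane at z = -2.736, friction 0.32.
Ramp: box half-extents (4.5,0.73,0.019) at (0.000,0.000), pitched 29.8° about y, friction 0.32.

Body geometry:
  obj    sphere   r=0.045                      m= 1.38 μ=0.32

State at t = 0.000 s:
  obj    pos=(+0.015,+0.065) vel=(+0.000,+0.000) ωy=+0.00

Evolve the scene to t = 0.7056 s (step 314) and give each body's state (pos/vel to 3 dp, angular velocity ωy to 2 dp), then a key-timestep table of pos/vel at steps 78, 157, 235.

State at t = 0.7056 s:
  obj    pos=(+0.438,-0.177) vel=(+1.198,-0.686) ωy=+30.67

Key-timestep trajectory:
   step    t(s)  obj.x    obj.z    obj.vx   obj.vz 
     78  0.1753   +0.041  +0.050  +0.298  -0.170
    157  0.3528   +0.121  +0.005  +0.599  -0.343
    235  0.5281   +0.252  -0.070  +0.896  -0.513


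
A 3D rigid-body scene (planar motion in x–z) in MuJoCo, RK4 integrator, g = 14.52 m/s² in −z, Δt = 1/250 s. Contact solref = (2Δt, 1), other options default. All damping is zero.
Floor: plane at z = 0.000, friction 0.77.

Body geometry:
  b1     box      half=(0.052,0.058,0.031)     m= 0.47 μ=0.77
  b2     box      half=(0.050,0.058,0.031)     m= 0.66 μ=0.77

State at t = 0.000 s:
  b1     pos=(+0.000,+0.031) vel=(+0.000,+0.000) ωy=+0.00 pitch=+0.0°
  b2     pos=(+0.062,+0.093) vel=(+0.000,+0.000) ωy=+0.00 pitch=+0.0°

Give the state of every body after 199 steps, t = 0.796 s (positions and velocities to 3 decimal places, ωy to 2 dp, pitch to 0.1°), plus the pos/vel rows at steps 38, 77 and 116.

State at t = 0.796 s:
  b1     pos=(+0.000,+0.031) vel=(+0.000,+0.000) ωy=+0.00 pitch=+0.0°
  b2     pos=(+0.109,+0.050) vel=(+0.000,+0.000) ωy=+0.00 pitch=+90.0°

Key-timestep trajectory:
   step    t(s)  b1.x    b1.z    b1.vx   b1.vz   b2.x    b2.z    b2.vx   b2.vz 
     38  0.1520   +0.000  +0.031  +0.000  +0.000   +0.086  +0.067  +0.257  -0.685
     77  0.3080   +0.000  +0.031  +0.000  +0.000   +0.125  +0.057  -0.007  -0.002
    116  0.4640   +0.000  +0.031  +0.000  +0.000   +0.105  +0.052  +0.056  -0.028


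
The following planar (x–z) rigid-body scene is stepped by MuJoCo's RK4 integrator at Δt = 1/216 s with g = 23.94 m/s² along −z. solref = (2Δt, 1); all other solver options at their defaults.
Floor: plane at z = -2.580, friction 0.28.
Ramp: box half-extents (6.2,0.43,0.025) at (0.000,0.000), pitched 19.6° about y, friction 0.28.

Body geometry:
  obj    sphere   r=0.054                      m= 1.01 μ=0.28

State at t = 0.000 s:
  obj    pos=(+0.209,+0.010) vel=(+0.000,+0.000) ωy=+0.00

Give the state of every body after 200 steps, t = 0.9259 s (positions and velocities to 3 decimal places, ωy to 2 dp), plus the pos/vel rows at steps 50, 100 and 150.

State at t = 0.9259 s:
  obj    pos=(+2.525,-0.815) vel=(+5.003,-1.782) ωy=+98.34

Key-timestep trajectory:
   step    t(s)  obj.x    obj.z    obj.vx   obj.vz 
     50  0.2315   +0.354  -0.042  +1.251  -0.445
    100  0.4630   +0.788  -0.197  +2.502  -0.891
    150  0.6944   +1.512  -0.455  +3.753  -1.336


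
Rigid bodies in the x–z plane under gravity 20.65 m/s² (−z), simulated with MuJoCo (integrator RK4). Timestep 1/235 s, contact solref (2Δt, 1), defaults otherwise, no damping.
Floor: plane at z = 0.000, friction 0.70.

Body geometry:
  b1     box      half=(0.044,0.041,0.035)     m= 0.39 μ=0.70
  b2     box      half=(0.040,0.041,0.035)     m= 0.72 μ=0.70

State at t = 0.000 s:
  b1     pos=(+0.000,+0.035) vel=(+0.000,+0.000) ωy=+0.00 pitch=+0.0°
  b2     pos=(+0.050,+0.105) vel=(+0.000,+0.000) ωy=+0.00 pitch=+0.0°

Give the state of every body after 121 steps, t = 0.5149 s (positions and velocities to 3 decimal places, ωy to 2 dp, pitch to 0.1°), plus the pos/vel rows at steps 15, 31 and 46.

State at t = 0.5149 s:
  b1     pos=(+0.000,+0.035) vel=(+0.000,+0.000) ωy=+0.00 pitch=+0.0°
  b2     pos=(+0.091,+0.040) vel=(+0.000,+0.000) ωy=+0.00 pitch=+90.0°

Key-timestep trajectory:
   step    t(s)  b1.x    b1.z    b1.vx   b1.vz   b2.x    b2.z    b2.vx   b2.vz 
     15  0.0638   +0.000  +0.035  -0.001  +0.000   +0.054  +0.104  +0.150  -0.044
     31  0.1319   +0.000  +0.035  +0.000  +0.000   +0.073  +0.091  +0.363  -0.483
     46  0.1957   +0.000  +0.035  +0.000  +0.000   +0.092  +0.036  -0.084  +0.117


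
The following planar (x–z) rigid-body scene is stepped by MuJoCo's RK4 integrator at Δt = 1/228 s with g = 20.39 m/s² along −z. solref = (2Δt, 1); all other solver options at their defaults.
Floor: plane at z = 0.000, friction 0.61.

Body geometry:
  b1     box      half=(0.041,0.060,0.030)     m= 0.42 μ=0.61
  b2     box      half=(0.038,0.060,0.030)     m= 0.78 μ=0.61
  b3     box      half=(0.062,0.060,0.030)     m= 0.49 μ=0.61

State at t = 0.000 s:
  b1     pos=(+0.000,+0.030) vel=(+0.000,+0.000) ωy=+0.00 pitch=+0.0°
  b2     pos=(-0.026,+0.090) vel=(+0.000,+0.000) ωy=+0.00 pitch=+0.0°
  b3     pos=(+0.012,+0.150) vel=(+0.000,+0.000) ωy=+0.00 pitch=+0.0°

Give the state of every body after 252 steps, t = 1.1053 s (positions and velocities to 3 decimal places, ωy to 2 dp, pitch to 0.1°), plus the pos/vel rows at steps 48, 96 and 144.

State at t = 1.1053 s:
  b1     pos=(+0.000,+0.030) vel=(+0.000,+0.000) ωy=+0.00 pitch=+0.0°
  b2     pos=(-0.026,+0.090) vel=(+0.000,+0.000) ωy=+0.00 pitch=-0.1°
  b3     pos=(+0.205,+0.030) vel=(+0.000,+0.000) ωy=+0.00 pitch=+180.0°

Key-timestep trajectory:
   step    t(s)  b1.x    b1.z    b1.vx   b1.vz   b2.x    b2.z    b2.vx   b2.vz   b3.x    b3.z    b3.vx   b3.vz 
     48  0.2105   +0.000  +0.030  +0.000  +0.000   -0.026  +0.090  +0.000  +0.000   +0.013  +0.150  +0.022  -0.001
     96  0.4211   +0.000  +0.030  -0.007  -0.001   -0.026  +0.090  -0.007  +0.000   +0.044  +0.125  +0.509  -0.524
    144  0.6316   +0.000  +0.030  +0.000  +0.000   -0.026  +0.090  +0.000  +0.000   +0.144  +0.069  +0.261  -0.037


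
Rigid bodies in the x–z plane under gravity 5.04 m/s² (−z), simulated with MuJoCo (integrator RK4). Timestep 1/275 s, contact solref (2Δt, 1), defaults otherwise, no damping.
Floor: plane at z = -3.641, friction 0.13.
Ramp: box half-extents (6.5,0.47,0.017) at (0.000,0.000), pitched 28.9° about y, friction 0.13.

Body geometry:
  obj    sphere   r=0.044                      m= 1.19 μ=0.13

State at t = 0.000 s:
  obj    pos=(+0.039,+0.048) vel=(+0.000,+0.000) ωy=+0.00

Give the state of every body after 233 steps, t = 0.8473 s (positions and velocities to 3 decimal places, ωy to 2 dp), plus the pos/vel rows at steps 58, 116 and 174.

State at t = 0.8473 s:
  obj    pos=(+0.624,-0.275) vel=(+1.383,-0.760) ωy=+27.61

Key-timestep trajectory:
   step    t(s)  obj.x    obj.z    obj.vx   obj.vz 
     58  0.2109   +0.075  +0.028  +0.347  -0.183
    116  0.4218   +0.184  -0.032  +0.687  -0.382
    174  0.6327   +0.366  -0.132  +1.035  -0.561
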